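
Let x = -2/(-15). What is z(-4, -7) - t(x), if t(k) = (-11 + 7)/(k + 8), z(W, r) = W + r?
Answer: -641/61 ≈ -10.508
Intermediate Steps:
x = 2/15 (x = -2*(-1/15) = 2/15 ≈ 0.13333)
t(k) = -4/(8 + k)
z(-4, -7) - t(x) = (-4 - 7) - (-4)/(8 + 2/15) = -11 - (-4)/122/15 = -11 - (-4)*15/122 = -11 - 1*(-30/61) = -11 + 30/61 = -641/61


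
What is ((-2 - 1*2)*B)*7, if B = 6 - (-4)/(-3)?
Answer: -392/3 ≈ -130.67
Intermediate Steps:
B = 14/3 (B = 6 - (-4)*(-1)/3 = 6 - 1*4/3 = 6 - 4/3 = 14/3 ≈ 4.6667)
((-2 - 1*2)*B)*7 = ((-2 - 1*2)*(14/3))*7 = ((-2 - 2)*(14/3))*7 = -4*14/3*7 = -56/3*7 = -392/3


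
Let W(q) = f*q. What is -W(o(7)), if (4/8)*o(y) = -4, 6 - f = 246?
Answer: -1920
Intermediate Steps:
f = -240 (f = 6 - 1*246 = 6 - 246 = -240)
o(y) = -8 (o(y) = 2*(-4) = -8)
W(q) = -240*q
-W(o(7)) = -(-240)*(-8) = -1*1920 = -1920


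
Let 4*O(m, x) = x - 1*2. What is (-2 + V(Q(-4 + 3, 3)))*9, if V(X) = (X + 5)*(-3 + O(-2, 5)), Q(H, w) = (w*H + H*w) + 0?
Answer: 9/4 ≈ 2.2500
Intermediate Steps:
O(m, x) = -½ + x/4 (O(m, x) = (x - 1*2)/4 = (x - 2)/4 = (-2 + x)/4 = -½ + x/4)
Q(H, w) = 2*H*w (Q(H, w) = (H*w + H*w) + 0 = 2*H*w + 0 = 2*H*w)
V(X) = -45/4 - 9*X/4 (V(X) = (X + 5)*(-3 + (-½ + (¼)*5)) = (5 + X)*(-3 + (-½ + 5/4)) = (5 + X)*(-3 + ¾) = (5 + X)*(-9/4) = -45/4 - 9*X/4)
(-2 + V(Q(-4 + 3, 3)))*9 = (-2 + (-45/4 - 9*(-4 + 3)*3/2))*9 = (-2 + (-45/4 - 9*(-1)*3/2))*9 = (-2 + (-45/4 - 9/4*(-6)))*9 = (-2 + (-45/4 + 27/2))*9 = (-2 + 9/4)*9 = (¼)*9 = 9/4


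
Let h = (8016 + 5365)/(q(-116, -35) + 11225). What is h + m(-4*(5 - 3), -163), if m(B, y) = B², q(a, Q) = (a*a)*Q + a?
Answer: 29417083/459851 ≈ 63.971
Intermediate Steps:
q(a, Q) = a + Q*a² (q(a, Q) = a²*Q + a = Q*a² + a = a + Q*a²)
h = -13381/459851 (h = (8016 + 5365)/(-116*(1 - 35*(-116)) + 11225) = 13381/(-116*(1 + 4060) + 11225) = 13381/(-116*4061 + 11225) = 13381/(-471076 + 11225) = 13381/(-459851) = 13381*(-1/459851) = -13381/459851 ≈ -0.029099)
h + m(-4*(5 - 3), -163) = -13381/459851 + (-4*(5 - 3))² = -13381/459851 + (-4*2)² = -13381/459851 + (-8)² = -13381/459851 + 64 = 29417083/459851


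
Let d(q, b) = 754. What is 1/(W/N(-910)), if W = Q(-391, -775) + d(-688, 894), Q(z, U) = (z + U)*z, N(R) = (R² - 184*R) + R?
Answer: 99463/45666 ≈ 2.1781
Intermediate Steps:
N(R) = R² - 183*R
Q(z, U) = z*(U + z) (Q(z, U) = (U + z)*z = z*(U + z))
W = 456660 (W = -391*(-775 - 391) + 754 = -391*(-1166) + 754 = 455906 + 754 = 456660)
1/(W/N(-910)) = 1/(456660/((-910*(-183 - 910)))) = 1/(456660/((-910*(-1093)))) = 1/(456660/994630) = 1/(456660*(1/994630)) = 1/(45666/99463) = 99463/45666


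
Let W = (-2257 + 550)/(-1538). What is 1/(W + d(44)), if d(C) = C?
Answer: 1538/69379 ≈ 0.022168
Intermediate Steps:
W = 1707/1538 (W = -1707*(-1/1538) = 1707/1538 ≈ 1.1099)
1/(W + d(44)) = 1/(1707/1538 + 44) = 1/(69379/1538) = 1538/69379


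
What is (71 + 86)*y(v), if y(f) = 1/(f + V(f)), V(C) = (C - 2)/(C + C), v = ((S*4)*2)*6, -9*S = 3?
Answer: -2512/247 ≈ -10.170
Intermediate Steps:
S = -1/3 (S = -1/9*3 = -1/3 ≈ -0.33333)
v = -16 (v = (-1/3*4*2)*6 = -4/3*2*6 = -8/3*6 = -16)
V(C) = (-2 + C)/(2*C) (V(C) = (-2 + C)/((2*C)) = (-2 + C)*(1/(2*C)) = (-2 + C)/(2*C))
y(f) = 1/(f + (-2 + f)/(2*f))
(71 + 86)*y(v) = (71 + 86)*(2*(-16)/(-2 - 16 + 2*(-16)**2)) = 157*(2*(-16)/(-2 - 16 + 2*256)) = 157*(2*(-16)/(-2 - 16 + 512)) = 157*(2*(-16)/494) = 157*(2*(-16)*(1/494)) = 157*(-16/247) = -2512/247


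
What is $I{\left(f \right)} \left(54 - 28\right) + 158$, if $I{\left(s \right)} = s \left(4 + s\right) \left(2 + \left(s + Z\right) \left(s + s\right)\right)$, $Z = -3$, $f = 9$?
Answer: $334778$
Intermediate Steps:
$I{\left(s \right)} = s \left(2 + 2 s \left(-3 + s\right)\right) \left(4 + s\right)$ ($I{\left(s \right)} = s \left(4 + s\right) \left(2 + \left(s - 3\right) \left(s + s\right)\right) = s \left(4 + s\right) \left(2 + \left(-3 + s\right) 2 s\right) = s \left(4 + s\right) \left(2 + 2 s \left(-3 + s\right)\right) = s \left(2 + 2 s \left(-3 + s\right)\right) \left(4 + s\right)$)
$I{\left(f \right)} \left(54 - 28\right) + 158 = 2 \cdot 9 \left(4 + 9^{2} + 9^{3} - 99\right) \left(54 - 28\right) + 158 = 2 \cdot 9 \left(4 + 81 + 729 - 99\right) 26 + 158 = 2 \cdot 9 \cdot 715 \cdot 26 + 158 = 12870 \cdot 26 + 158 = 334620 + 158 = 334778$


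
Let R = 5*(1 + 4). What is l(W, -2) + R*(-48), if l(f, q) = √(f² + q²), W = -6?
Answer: -1200 + 2*√10 ≈ -1193.7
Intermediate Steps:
R = 25 (R = 5*5 = 25)
l(W, -2) + R*(-48) = √((-6)² + (-2)²) + 25*(-48) = √(36 + 4) - 1200 = √40 - 1200 = 2*√10 - 1200 = -1200 + 2*√10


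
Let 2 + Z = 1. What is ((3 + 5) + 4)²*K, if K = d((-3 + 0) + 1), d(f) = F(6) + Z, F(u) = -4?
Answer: -720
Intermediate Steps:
Z = -1 (Z = -2 + 1 = -1)
d(f) = -5 (d(f) = -4 - 1 = -5)
K = -5
((3 + 5) + 4)²*K = ((3 + 5) + 4)²*(-5) = (8 + 4)²*(-5) = 12²*(-5) = 144*(-5) = -720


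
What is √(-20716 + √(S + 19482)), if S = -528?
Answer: √(-20716 + 27*√26) ≈ 143.45*I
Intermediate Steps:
√(-20716 + √(S + 19482)) = √(-20716 + √(-528 + 19482)) = √(-20716 + √18954) = √(-20716 + 27*√26)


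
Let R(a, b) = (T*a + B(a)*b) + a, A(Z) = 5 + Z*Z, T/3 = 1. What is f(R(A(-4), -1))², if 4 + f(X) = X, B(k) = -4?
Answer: 7056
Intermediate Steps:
T = 3 (T = 3*1 = 3)
A(Z) = 5 + Z²
R(a, b) = -4*b + 4*a (R(a, b) = (3*a - 4*b) + a = (-4*b + 3*a) + a = -4*b + 4*a)
f(X) = -4 + X
f(R(A(-4), -1))² = (-4 + (-4*(-1) + 4*(5 + (-4)²)))² = (-4 + (4 + 4*(5 + 16)))² = (-4 + (4 + 4*21))² = (-4 + (4 + 84))² = (-4 + 88)² = 84² = 7056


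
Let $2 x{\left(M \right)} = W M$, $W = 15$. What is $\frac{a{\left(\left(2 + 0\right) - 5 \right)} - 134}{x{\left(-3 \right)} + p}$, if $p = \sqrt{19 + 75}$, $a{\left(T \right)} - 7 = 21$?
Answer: $\frac{9540}{1649} + \frac{424 \sqrt{94}}{1649} \approx 8.2782$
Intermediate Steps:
$x{\left(M \right)} = \frac{15 M}{2}$
$a{\left(T \right)} = 28$ ($a{\left(T \right)} = 7 + 21 = 28$)
$p = \sqrt{94} \approx 9.6954$
$\frac{a{\left(\left(2 + 0\right) - 5 \right)} - 134}{x{\left(-3 \right)} + p} = \frac{28 - 134}{\frac{15}{2} \left(-3\right) + \sqrt{94}} = \frac{1}{- \frac{45}{2} + \sqrt{94}} \left(-106\right) = - \frac{106}{- \frac{45}{2} + \sqrt{94}}$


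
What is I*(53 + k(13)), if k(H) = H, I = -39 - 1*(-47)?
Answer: 528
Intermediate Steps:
I = 8 (I = -39 + 47 = 8)
I*(53 + k(13)) = 8*(53 + 13) = 8*66 = 528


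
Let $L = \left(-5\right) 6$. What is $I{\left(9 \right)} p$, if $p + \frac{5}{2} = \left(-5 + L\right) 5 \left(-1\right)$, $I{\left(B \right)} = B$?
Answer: $\frac{3105}{2} \approx 1552.5$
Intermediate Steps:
$L = -30$
$p = \frac{345}{2}$ ($p = - \frac{5}{2} + \left(-5 - 30\right) 5 \left(-1\right) = - \frac{5}{2} - -175 = - \frac{5}{2} + 175 = \frac{345}{2} \approx 172.5$)
$I{\left(9 \right)} p = 9 \cdot \frac{345}{2} = \frac{3105}{2}$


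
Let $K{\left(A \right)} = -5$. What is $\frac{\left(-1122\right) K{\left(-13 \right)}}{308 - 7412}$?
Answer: $- \frac{935}{1184} \approx -0.7897$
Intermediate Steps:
$\frac{\left(-1122\right) K{\left(-13 \right)}}{308 - 7412} = \frac{\left(-1122\right) \left(-5\right)}{308 - 7412} = \frac{5610}{308 - 7412} = \frac{5610}{-7104} = 5610 \left(- \frac{1}{7104}\right) = - \frac{935}{1184}$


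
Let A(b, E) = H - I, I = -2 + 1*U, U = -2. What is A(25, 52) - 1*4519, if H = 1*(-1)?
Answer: -4516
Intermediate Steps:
I = -4 (I = -2 + 1*(-2) = -2 - 2 = -4)
H = -1
A(b, E) = 3 (A(b, E) = -1 - 1*(-4) = -1 + 4 = 3)
A(25, 52) - 1*4519 = 3 - 1*4519 = 3 - 4519 = -4516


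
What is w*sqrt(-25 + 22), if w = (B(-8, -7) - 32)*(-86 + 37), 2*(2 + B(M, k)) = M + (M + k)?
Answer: 4459*I*sqrt(3)/2 ≈ 3861.6*I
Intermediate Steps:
B(M, k) = -2 + M + k/2 (B(M, k) = -2 + (M + (M + k))/2 = -2 + (k + 2*M)/2 = -2 + (M + k/2) = -2 + M + k/2)
w = 4459/2 (w = ((-2 - 8 + (1/2)*(-7)) - 32)*(-86 + 37) = ((-2 - 8 - 7/2) - 32)*(-49) = (-27/2 - 32)*(-49) = -91/2*(-49) = 4459/2 ≈ 2229.5)
w*sqrt(-25 + 22) = 4459*sqrt(-25 + 22)/2 = 4459*sqrt(-3)/2 = 4459*(I*sqrt(3))/2 = 4459*I*sqrt(3)/2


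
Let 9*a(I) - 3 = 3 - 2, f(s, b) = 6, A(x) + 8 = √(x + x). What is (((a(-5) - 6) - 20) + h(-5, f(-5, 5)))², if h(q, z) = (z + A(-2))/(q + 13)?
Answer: 53935/81 - 929*I/72 ≈ 665.86 - 12.903*I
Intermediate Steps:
A(x) = -8 + √2*√x (A(x) = -8 + √(x + x) = -8 + √(2*x) = -8 + √2*√x)
a(I) = 4/9 (a(I) = ⅓ + (3 - 2)/9 = ⅓ + (⅑)*1 = ⅓ + ⅑ = 4/9)
h(q, z) = (-8 + z + 2*I)/(13 + q) (h(q, z) = (z + (-8 + √2*√(-2)))/(q + 13) = (z + (-8 + √2*(I*√2)))/(13 + q) = (z + (-8 + 2*I))/(13 + q) = (-8 + z + 2*I)/(13 + q))
(((a(-5) - 6) - 20) + h(-5, f(-5, 5)))² = (((4/9 - 6) - 20) + (-8 + 6 + 2*I)/(13 - 5))² = ((-50/9 - 20) + (-2 + 2*I)/8)² = (-230/9 + (-2 + 2*I)/8)² = (-230/9 + (-¼ + I/4))² = (-929/36 + I/4)²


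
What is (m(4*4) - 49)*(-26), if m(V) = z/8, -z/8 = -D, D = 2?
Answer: 1222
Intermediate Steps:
z = 16 (z = -(-8)*2 = -8*(-2) = 16)
m(V) = 2 (m(V) = 16/8 = 16*(⅛) = 2)
(m(4*4) - 49)*(-26) = (2 - 49)*(-26) = -47*(-26) = 1222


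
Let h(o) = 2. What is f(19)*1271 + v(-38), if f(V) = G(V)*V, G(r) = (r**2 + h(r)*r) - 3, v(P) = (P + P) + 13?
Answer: 9562941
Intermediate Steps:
v(P) = 13 + 2*P (v(P) = 2*P + 13 = 13 + 2*P)
G(r) = -3 + r**2 + 2*r (G(r) = (r**2 + 2*r) - 3 = -3 + r**2 + 2*r)
f(V) = V*(-3 + V**2 + 2*V) (f(V) = (-3 + V**2 + 2*V)*V = V*(-3 + V**2 + 2*V))
f(19)*1271 + v(-38) = (19*(-3 + 19**2 + 2*19))*1271 + (13 + 2*(-38)) = (19*(-3 + 361 + 38))*1271 + (13 - 76) = (19*396)*1271 - 63 = 7524*1271 - 63 = 9563004 - 63 = 9562941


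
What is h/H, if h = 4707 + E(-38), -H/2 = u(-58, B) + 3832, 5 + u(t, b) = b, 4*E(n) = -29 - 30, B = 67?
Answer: -18769/31152 ≈ -0.60250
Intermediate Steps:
E(n) = -59/4 (E(n) = (-29 - 30)/4 = (¼)*(-59) = -59/4)
u(t, b) = -5 + b
H = -7788 (H = -2*((-5 + 67) + 3832) = -2*(62 + 3832) = -2*3894 = -7788)
h = 18769/4 (h = 4707 - 59/4 = 18769/4 ≈ 4692.3)
h/H = (18769/4)/(-7788) = (18769/4)*(-1/7788) = -18769/31152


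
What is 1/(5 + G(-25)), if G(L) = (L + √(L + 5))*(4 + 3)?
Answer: -17/2988 - 7*I*√5/14940 ≈ -0.0056894 - 0.0010477*I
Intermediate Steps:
G(L) = 7*L + 7*√(5 + L) (G(L) = (L + √(5 + L))*7 = 7*L + 7*√(5 + L))
1/(5 + G(-25)) = 1/(5 + (7*(-25) + 7*√(5 - 25))) = 1/(5 + (-175 + 7*√(-20))) = 1/(5 + (-175 + 7*(2*I*√5))) = 1/(5 + (-175 + 14*I*√5)) = 1/(-170 + 14*I*√5)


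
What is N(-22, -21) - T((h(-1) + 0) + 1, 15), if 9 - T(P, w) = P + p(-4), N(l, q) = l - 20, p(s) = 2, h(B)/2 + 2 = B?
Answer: -54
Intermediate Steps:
h(B) = -4 + 2*B
N(l, q) = -20 + l
T(P, w) = 7 - P (T(P, w) = 9 - (P + 2) = 9 - (2 + P) = 9 + (-2 - P) = 7 - P)
N(-22, -21) - T((h(-1) + 0) + 1, 15) = (-20 - 22) - (7 - (((-4 + 2*(-1)) + 0) + 1)) = -42 - (7 - (((-4 - 2) + 0) + 1)) = -42 - (7 - ((-6 + 0) + 1)) = -42 - (7 - (-6 + 1)) = -42 - (7 - 1*(-5)) = -42 - (7 + 5) = -42 - 1*12 = -42 - 12 = -54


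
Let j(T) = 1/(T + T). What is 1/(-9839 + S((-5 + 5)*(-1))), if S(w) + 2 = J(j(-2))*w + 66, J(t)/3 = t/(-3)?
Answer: -1/9775 ≈ -0.00010230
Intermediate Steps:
j(T) = 1/(2*T)
J(t) = -t (J(t) = 3*(t/(-3)) = 3*(t*(-⅓)) = 3*(-t/3) = -t)
S(w) = 64 + w/4 (S(w) = -2 + ((-1/(2*(-2)))*w + 66) = -2 + ((-(-1)/(2*2))*w + 66) = -2 + ((-1*(-¼))*w + 66) = -2 + (w/4 + 66) = -2 + (66 + w/4) = 64 + w/4)
1/(-9839 + S((-5 + 5)*(-1))) = 1/(-9839 + (64 + ((-5 + 5)*(-1))/4)) = 1/(-9839 + (64 + (0*(-1))/4)) = 1/(-9839 + (64 + (¼)*0)) = 1/(-9839 + (64 + 0)) = 1/(-9839 + 64) = 1/(-9775) = -1/9775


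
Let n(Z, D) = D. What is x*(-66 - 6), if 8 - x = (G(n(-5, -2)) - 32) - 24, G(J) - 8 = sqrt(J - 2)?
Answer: -4032 + 144*I ≈ -4032.0 + 144.0*I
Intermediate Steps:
G(J) = 8 + sqrt(-2 + J) (G(J) = 8 + sqrt(J - 2) = 8 + sqrt(-2 + J))
x = 56 - 2*I (x = 8 - (((8 + sqrt(-2 - 2)) - 32) - 24) = 8 - (((8 + sqrt(-4)) - 32) - 24) = 8 - (((8 + 2*I) - 32) - 24) = 8 - ((-24 + 2*I) - 24) = 8 - (-48 + 2*I) = 8 + (48 - 2*I) = 56 - 2*I ≈ 56.0 - 2.0*I)
x*(-66 - 6) = (56 - 2*I)*(-66 - 6) = (56 - 2*I)*(-72) = -4032 + 144*I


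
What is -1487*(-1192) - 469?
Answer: 1772035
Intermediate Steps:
-1487*(-1192) - 469 = 1772504 - 469 = 1772035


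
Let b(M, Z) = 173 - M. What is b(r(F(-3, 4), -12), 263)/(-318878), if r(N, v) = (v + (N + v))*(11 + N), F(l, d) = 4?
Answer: -473/318878 ≈ -0.0014833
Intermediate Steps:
r(N, v) = (11 + N)*(N + 2*v) (r(N, v) = (N + 2*v)*(11 + N) = (11 + N)*(N + 2*v))
b(r(F(-3, 4), -12), 263)/(-318878) = (173 - (4² + 11*4 + 22*(-12) + 2*4*(-12)))/(-318878) = (173 - (16 + 44 - 264 - 96))*(-1/318878) = (173 - 1*(-300))*(-1/318878) = (173 + 300)*(-1/318878) = 473*(-1/318878) = -473/318878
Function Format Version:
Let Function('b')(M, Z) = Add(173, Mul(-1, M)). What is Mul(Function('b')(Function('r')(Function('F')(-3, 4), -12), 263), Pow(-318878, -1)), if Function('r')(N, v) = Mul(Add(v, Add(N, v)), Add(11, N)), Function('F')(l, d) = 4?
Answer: Rational(-473, 318878) ≈ -0.0014833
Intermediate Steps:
Function('r')(N, v) = Mul(Add(11, N), Add(N, Mul(2, v))) (Function('r')(N, v) = Mul(Add(N, Mul(2, v)), Add(11, N)) = Mul(Add(11, N), Add(N, Mul(2, v))))
Mul(Function('b')(Function('r')(Function('F')(-3, 4), -12), 263), Pow(-318878, -1)) = Mul(Add(173, Mul(-1, Add(Pow(4, 2), Mul(11, 4), Mul(22, -12), Mul(2, 4, -12)))), Pow(-318878, -1)) = Mul(Add(173, Mul(-1, Add(16, 44, -264, -96))), Rational(-1, 318878)) = Mul(Add(173, Mul(-1, -300)), Rational(-1, 318878)) = Mul(Add(173, 300), Rational(-1, 318878)) = Mul(473, Rational(-1, 318878)) = Rational(-473, 318878)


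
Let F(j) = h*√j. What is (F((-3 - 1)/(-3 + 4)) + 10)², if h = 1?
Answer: 96 + 40*I ≈ 96.0 + 40.0*I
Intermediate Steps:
F(j) = √j (F(j) = 1*√j = √j)
(F((-3 - 1)/(-3 + 4)) + 10)² = (√((-3 - 1)/(-3 + 4)) + 10)² = (√(-4/1) + 10)² = (√(-4*1) + 10)² = (√(-4) + 10)² = (2*I + 10)² = (10 + 2*I)²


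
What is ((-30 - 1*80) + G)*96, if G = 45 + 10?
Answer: -5280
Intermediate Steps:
G = 55
((-30 - 1*80) + G)*96 = ((-30 - 1*80) + 55)*96 = ((-30 - 80) + 55)*96 = (-110 + 55)*96 = -55*96 = -5280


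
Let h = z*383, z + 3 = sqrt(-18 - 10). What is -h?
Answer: 1149 - 766*I*sqrt(7) ≈ 1149.0 - 2026.6*I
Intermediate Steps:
z = -3 + 2*I*sqrt(7) (z = -3 + sqrt(-18 - 10) = -3 + sqrt(-28) = -3 + 2*I*sqrt(7) ≈ -3.0 + 5.2915*I)
h = -1149 + 766*I*sqrt(7) (h = (-3 + 2*I*sqrt(7))*383 = -1149 + 766*I*sqrt(7) ≈ -1149.0 + 2026.6*I)
-h = -(-1149 + 766*I*sqrt(7)) = 1149 - 766*I*sqrt(7)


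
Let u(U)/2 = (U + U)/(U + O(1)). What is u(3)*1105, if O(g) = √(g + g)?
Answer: 39780/7 - 13260*√2/7 ≈ 3003.9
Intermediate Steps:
O(g) = √2*√g (O(g) = √(2*g) = √2*√g)
u(U) = 4*U/(U + √2) (u(U) = 2*((U + U)/(U + √2*√1)) = 2*((2*U)/(U + √2*1)) = 2*((2*U)/(U + √2)) = 2*(2*U/(U + √2)) = 4*U/(U + √2))
u(3)*1105 = (4*3/(3 + √2))*1105 = (12/(3 + √2))*1105 = 13260/(3 + √2)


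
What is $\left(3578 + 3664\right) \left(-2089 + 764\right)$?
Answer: $-9595650$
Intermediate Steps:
$\left(3578 + 3664\right) \left(-2089 + 764\right) = 7242 \left(-1325\right) = -9595650$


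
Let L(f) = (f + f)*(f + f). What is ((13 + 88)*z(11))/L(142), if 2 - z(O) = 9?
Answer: -707/80656 ≈ -0.0087656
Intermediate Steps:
z(O) = -7 (z(O) = 2 - 1*9 = 2 - 9 = -7)
L(f) = 4*f**2 (L(f) = (2*f)*(2*f) = 4*f**2)
((13 + 88)*z(11))/L(142) = ((13 + 88)*(-7))/((4*142**2)) = (101*(-7))/((4*20164)) = -707/80656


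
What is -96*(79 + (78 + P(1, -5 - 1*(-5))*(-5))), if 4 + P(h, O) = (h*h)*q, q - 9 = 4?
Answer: -10752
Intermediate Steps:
q = 13 (q = 9 + 4 = 13)
P(h, O) = -4 + 13*h² (P(h, O) = -4 + (h*h)*13 = -4 + h²*13 = -4 + 13*h²)
-96*(79 + (78 + P(1, -5 - 1*(-5))*(-5))) = -96*(79 + (78 + (-4 + 13*1²)*(-5))) = -96*(79 + (78 + (-4 + 13*1)*(-5))) = -96*(79 + (78 + (-4 + 13)*(-5))) = -96*(79 + (78 + 9*(-5))) = -96*(79 + (78 - 45)) = -96*(79 + 33) = -96*112 = -10752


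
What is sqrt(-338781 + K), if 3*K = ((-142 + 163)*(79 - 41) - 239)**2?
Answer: I*sqrt(2111586)/3 ≈ 484.38*I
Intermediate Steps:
K = 312481/3 (K = ((-142 + 163)*(79 - 41) - 239)**2/3 = (21*38 - 239)**2/3 = (798 - 239)**2/3 = (1/3)*559**2 = (1/3)*312481 = 312481/3 ≈ 1.0416e+5)
sqrt(-338781 + K) = sqrt(-338781 + 312481/3) = sqrt(-703862/3) = I*sqrt(2111586)/3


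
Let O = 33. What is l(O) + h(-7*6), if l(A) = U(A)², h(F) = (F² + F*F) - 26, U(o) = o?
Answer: 4591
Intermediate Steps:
h(F) = -26 + 2*F² (h(F) = (F² + F²) - 26 = 2*F² - 26 = -26 + 2*F²)
l(A) = A²
l(O) + h(-7*6) = 33² + (-26 + 2*(-7*6)²) = 1089 + (-26 + 2*(-42)²) = 1089 + (-26 + 2*1764) = 1089 + (-26 + 3528) = 1089 + 3502 = 4591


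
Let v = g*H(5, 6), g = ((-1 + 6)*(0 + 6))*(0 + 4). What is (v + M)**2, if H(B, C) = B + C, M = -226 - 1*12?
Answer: 1170724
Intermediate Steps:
M = -238 (M = -226 - 12 = -238)
g = 120 (g = (5*6)*4 = 30*4 = 120)
v = 1320 (v = 120*(5 + 6) = 120*11 = 1320)
(v + M)**2 = (1320 - 238)**2 = 1082**2 = 1170724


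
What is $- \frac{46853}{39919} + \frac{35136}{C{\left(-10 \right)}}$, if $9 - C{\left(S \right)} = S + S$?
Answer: $\frac{1401235247}{1157651} \approx 1210.4$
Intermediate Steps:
$C{\left(S \right)} = 9 - 2 S$ ($C{\left(S \right)} = 9 - \left(S + S\right) = 9 - 2 S$)
$- \frac{46853}{39919} + \frac{35136}{C{\left(-10 \right)}} = - \frac{46853}{39919} + \frac{35136}{9 - -20} = \left(-46853\right) \frac{1}{39919} + \frac{35136}{9 + 20} = - \frac{46853}{39919} + \frac{35136}{29} = \frac{1401235247}{1157651}$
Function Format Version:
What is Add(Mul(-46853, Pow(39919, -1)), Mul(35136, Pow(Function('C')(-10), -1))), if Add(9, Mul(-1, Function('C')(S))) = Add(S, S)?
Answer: Rational(1401235247, 1157651) ≈ 1210.4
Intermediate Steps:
Function('C')(S) = Add(9, Mul(-2, S)) (Function('C')(S) = Add(9, Mul(-1, Add(S, S))) = Add(9, Mul(-1, Mul(2, S))) = Add(9, Mul(-2, S)))
Add(Mul(-46853, Pow(39919, -1)), Mul(35136, Pow(Function('C')(-10), -1))) = Add(Mul(-46853, Pow(39919, -1)), Mul(35136, Pow(Add(9, Mul(-2, -10)), -1))) = Add(Mul(-46853, Rational(1, 39919)), Mul(35136, Pow(Add(9, 20), -1))) = Add(Rational(-46853, 39919), Mul(35136, Pow(29, -1))) = Add(Rational(-46853, 39919), Mul(35136, Rational(1, 29))) = Add(Rational(-46853, 39919), Rational(35136, 29)) = Rational(1401235247, 1157651)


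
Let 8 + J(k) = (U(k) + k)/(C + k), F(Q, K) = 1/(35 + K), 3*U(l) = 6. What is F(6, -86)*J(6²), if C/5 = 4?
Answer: 205/1428 ≈ 0.14356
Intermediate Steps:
C = 20 (C = 5*4 = 20)
U(l) = 2 (U(l) = (⅓)*6 = 2)
J(k) = -8 + (2 + k)/(20 + k)
F(6, -86)*J(6²) = ((-158 - 7*6²)/(20 + 6²))/(35 - 86) = ((-158 - 7*36)/(20 + 36))/(-51) = -(-158 - 252)/(51*56) = -(-410)/2856 = -1/51*(-205/28) = 205/1428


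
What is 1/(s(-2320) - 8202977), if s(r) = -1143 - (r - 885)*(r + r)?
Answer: -1/23075320 ≈ -4.3336e-8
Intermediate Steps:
s(r) = -1143 - 2*r*(-885 + r) (s(r) = -1143 - (-885 + r)*2*r = -1143 - 2*r*(-885 + r))
1/(s(-2320) - 8202977) = 1/((-1143 - 2*(-2320)² + 1770*(-2320)) - 8202977) = 1/((-1143 - 2*5382400 - 4106400) - 8202977) = 1/((-1143 - 10764800 - 4106400) - 8202977) = 1/(-14872343 - 8202977) = 1/(-23075320) = -1/23075320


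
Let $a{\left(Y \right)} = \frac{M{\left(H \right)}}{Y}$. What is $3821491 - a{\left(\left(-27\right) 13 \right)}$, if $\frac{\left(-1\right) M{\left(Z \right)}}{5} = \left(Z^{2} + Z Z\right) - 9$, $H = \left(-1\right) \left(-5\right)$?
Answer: $\frac{1341343136}{351} \approx 3.8215 \cdot 10^{6}$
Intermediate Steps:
$H = 5$
$M{\left(Z \right)} = 45 - 10 Z^{2}$ ($M{\left(Z \right)} = - 5 \left(\left(Z^{2} + Z Z\right) - 9\right) = - 5 \left(\left(Z^{2} + Z^{2}\right) - 9\right) = - 5 \left(2 Z^{2} - 9\right) = - 5 \left(-9 + 2 Z^{2}\right) = 45 - 10 Z^{2}$)
$a{\left(Y \right)} = - \frac{205}{Y}$ ($a{\left(Y \right)} = \frac{45 - 10 \cdot 5^{2}}{Y} = \frac{45 - 250}{Y} = - \frac{205}{Y}$)
$3821491 - a{\left(\left(-27\right) 13 \right)} = 3821491 - - \frac{205}{\left(-27\right) 13} = 3821491 - - \frac{205}{-351} = 3821491 - \left(-205\right) \left(- \frac{1}{351}\right) = 3821491 - \frac{205}{351} = \frac{1341343136}{351}$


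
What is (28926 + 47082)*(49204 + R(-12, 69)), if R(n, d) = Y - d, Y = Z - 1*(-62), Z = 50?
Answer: 3743165976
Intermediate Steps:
Y = 112 (Y = 50 - 1*(-62) = 50 + 62 = 112)
R(n, d) = 112 - d
(28926 + 47082)*(49204 + R(-12, 69)) = (28926 + 47082)*(49204 + (112 - 1*69)) = 76008*(49204 + (112 - 69)) = 76008*(49204 + 43) = 76008*49247 = 3743165976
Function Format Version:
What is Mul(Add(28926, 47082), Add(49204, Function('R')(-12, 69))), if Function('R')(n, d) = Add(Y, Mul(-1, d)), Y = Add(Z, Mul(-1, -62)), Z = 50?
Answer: 3743165976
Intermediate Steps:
Y = 112 (Y = Add(50, Mul(-1, -62)) = Add(50, 62) = 112)
Function('R')(n, d) = Add(112, Mul(-1, d))
Mul(Add(28926, 47082), Add(49204, Function('R')(-12, 69))) = Mul(Add(28926, 47082), Add(49204, Add(112, Mul(-1, 69)))) = Mul(76008, Add(49204, Add(112, -69))) = Mul(76008, Add(49204, 43)) = Mul(76008, 49247) = 3743165976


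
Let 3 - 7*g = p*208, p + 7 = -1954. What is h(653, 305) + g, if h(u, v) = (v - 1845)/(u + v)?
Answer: 195374399/3353 ≈ 58269.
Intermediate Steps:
p = -1961 (p = -7 - 1954 = -1961)
h(u, v) = (-1845 + v)/(u + v)
g = 407891/7 (g = 3/7 - (-1961)*208/7 = 3/7 - ⅐*(-407888) = 3/7 + 407888/7 = 407891/7 ≈ 58270.)
h(653, 305) + g = (-1845 + 305)/(653 + 305) + 407891/7 = -1540/958 + 407891/7 = (1/958)*(-1540) + 407891/7 = -770/479 + 407891/7 = 195374399/3353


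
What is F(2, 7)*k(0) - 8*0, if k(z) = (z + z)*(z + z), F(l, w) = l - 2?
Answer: 0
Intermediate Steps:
F(l, w) = -2 + l
k(z) = 4*z² (k(z) = (2*z)*(2*z) = 4*z²)
F(2, 7)*k(0) - 8*0 = (-2 + 2)*(4*0²) - 8*0 = 0*(4*0) + 0 = 0*0 + 0 = 0 + 0 = 0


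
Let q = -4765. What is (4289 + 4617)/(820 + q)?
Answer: -8906/3945 ≈ -2.2575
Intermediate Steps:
(4289 + 4617)/(820 + q) = (4289 + 4617)/(820 - 4765) = 8906/(-3945) = 8906*(-1/3945) = -8906/3945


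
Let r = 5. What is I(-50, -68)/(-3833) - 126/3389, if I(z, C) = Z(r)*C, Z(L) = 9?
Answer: 1591110/12990037 ≈ 0.12249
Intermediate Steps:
I(z, C) = 9*C
I(-50, -68)/(-3833) - 126/3389 = (9*(-68))/(-3833) - 126/3389 = -612*(-1/3833) - 126*1/3389 = 612/3833 - 126/3389 = 1591110/12990037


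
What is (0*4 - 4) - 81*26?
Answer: -2110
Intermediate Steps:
(0*4 - 4) - 81*26 = (0 - 4) - 2106 = -4 - 2106 = -2110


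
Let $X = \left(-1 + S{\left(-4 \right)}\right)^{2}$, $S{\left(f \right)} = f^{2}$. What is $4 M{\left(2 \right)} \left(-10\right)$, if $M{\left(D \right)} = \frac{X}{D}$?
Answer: $-4500$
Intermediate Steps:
$X = 225$ ($X = \left(-1 + \left(-4\right)^{2}\right)^{2} = \left(-1 + 16\right)^{2} = 15^{2} = 225$)
$M{\left(D \right)} = \frac{225}{D}$
$4 M{\left(2 \right)} \left(-10\right) = 4 \cdot \frac{225}{2} \left(-10\right) = 450 \left(-10\right) = -4500$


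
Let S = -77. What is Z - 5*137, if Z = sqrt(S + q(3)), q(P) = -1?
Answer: -685 + I*sqrt(78) ≈ -685.0 + 8.8318*I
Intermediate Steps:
Z = I*sqrt(78) (Z = sqrt(-77 - 1) = sqrt(-78) = I*sqrt(78) ≈ 8.8318*I)
Z - 5*137 = I*sqrt(78) - 5*137 = I*sqrt(78) - 685 = -685 + I*sqrt(78)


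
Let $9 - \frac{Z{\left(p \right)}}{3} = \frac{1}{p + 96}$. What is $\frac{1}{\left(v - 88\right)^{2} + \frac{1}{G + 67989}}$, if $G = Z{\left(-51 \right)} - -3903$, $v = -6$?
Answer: $\frac{1078784}{9532135439} \approx 0.00011317$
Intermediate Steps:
$Z{\left(p \right)} = 27 - \frac{3}{96 + p}$ ($Z{\left(p \right)} = 27 - \frac{3}{p + 96} = 27 - \frac{3}{96 + p}$)
$G = \frac{58949}{15}$ ($G = \frac{3 \left(863 + 9 \left(-51\right)\right)}{96 - 51} - -3903 = \frac{3 \left(863 - 459\right)}{45} + 3903 = 3 \cdot \frac{1}{45} \cdot 404 + 3903 = \frac{404}{15} + 3903 = \frac{58949}{15} \approx 3929.9$)
$\frac{1}{\left(v - 88\right)^{2} + \frac{1}{G + 67989}} = \frac{1}{\left(-6 - 88\right)^{2} + \frac{1}{\frac{58949}{15} + 67989}} = \frac{1}{\left(-94\right)^{2} + \frac{1}{\frac{1078784}{15}}} = \frac{1}{8836 + \frac{15}{1078784}} = \frac{1}{\frac{9532135439}{1078784}} = \frac{1078784}{9532135439}$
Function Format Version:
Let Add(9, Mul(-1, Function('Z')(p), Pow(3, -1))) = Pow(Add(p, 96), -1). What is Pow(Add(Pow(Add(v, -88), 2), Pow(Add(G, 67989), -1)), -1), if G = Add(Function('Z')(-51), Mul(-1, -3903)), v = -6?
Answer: Rational(1078784, 9532135439) ≈ 0.00011317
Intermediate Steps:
Function('Z')(p) = Add(27, Mul(-3, Pow(Add(96, p), -1))) (Function('Z')(p) = Add(27, Mul(-3, Pow(Add(p, 96), -1))) = Add(27, Mul(-3, Pow(Add(96, p), -1))))
G = Rational(58949, 15) (G = Add(Mul(3, Pow(Add(96, -51), -1), Add(863, Mul(9, -51))), Mul(-1, -3903)) = Add(Mul(3, Pow(45, -1), Add(863, -459)), 3903) = Add(Mul(3, Rational(1, 45), 404), 3903) = Add(Rational(404, 15), 3903) = Rational(58949, 15) ≈ 3929.9)
Pow(Add(Pow(Add(v, -88), 2), Pow(Add(G, 67989), -1)), -1) = Pow(Add(Pow(Add(-6, -88), 2), Pow(Add(Rational(58949, 15), 67989), -1)), -1) = Pow(Add(Pow(-94, 2), Pow(Rational(1078784, 15), -1)), -1) = Pow(Add(8836, Rational(15, 1078784)), -1) = Pow(Rational(9532135439, 1078784), -1) = Rational(1078784, 9532135439)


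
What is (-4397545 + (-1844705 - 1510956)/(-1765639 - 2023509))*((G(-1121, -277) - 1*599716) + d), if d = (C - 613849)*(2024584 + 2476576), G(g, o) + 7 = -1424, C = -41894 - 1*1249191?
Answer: 12988634709274239095541583/344468 ≈ 3.7706e+19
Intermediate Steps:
C = -1291085 (C = -41894 - 1249191 = -1291085)
G(g, o) = -1431 (G(g, o) = -7 - 1424 = -1431)
d = -8574412723440 (d = (-1291085 - 613849)*(2024584 + 2476576) = -1904934*4501160 = -8574412723440)
(-4397545 + (-1844705 - 1510956)/(-1765639 - 2023509))*((G(-1121, -277) - 1*599716) + d) = (-4397545 + (-1844705 - 1510956)/(-1765639 - 2023509))*((-1431 - 1*599716) - 8574412723440) = (-4397545 - 3355661/(-3789148))*((-1431 - 599716) - 8574412723440) = (-4397545 - 3355661*(-1/3789148))*(-601147 - 8574412723440) = (-4397545 + 3355661/3789148)*(-8574413324587) = -16662945485999/3789148*(-8574413324587) = 12988634709274239095541583/344468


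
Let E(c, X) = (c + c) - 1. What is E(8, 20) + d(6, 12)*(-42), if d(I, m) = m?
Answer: -489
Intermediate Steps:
E(c, X) = -1 + 2*c (E(c, X) = 2*c - 1 = -1 + 2*c)
E(8, 20) + d(6, 12)*(-42) = (-1 + 2*8) + 12*(-42) = (-1 + 16) - 504 = 15 - 504 = -489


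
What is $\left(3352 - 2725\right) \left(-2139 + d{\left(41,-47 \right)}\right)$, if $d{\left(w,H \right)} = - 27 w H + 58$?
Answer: $31317396$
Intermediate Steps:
$d{\left(w,H \right)} = 58 - 27 H w$ ($d{\left(w,H \right)} = - 27 H w + 58 = 58 - 27 H w$)
$\left(3352 - 2725\right) \left(-2139 + d{\left(41,-47 \right)}\right) = \left(3352 - 2725\right) \left(-2139 - \left(-58 - 52029\right)\right) = 627 \left(-2139 + \left(58 + 52029\right)\right) = 627 \left(-2139 + 52087\right) = 627 \cdot 49948 = 31317396$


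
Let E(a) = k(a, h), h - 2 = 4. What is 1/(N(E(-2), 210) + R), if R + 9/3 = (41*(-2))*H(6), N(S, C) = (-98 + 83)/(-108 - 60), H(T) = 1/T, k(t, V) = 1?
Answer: -168/2785 ≈ -0.060323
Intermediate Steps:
h = 6 (h = 2 + 4 = 6)
E(a) = 1
N(S, C) = 5/56 (N(S, C) = -15/(-168) = -15*(-1/168) = 5/56)
R = -50/3 (R = -3 + (41*(-2))/6 = -3 - 82*⅙ = -3 - 41/3 = -50/3 ≈ -16.667)
1/(N(E(-2), 210) + R) = 1/(5/56 - 50/3) = 1/(-2785/168) = -168/2785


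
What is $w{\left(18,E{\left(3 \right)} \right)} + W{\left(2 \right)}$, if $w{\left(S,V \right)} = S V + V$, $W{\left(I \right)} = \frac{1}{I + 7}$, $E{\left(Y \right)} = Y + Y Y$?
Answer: $\frac{2053}{9} \approx 228.11$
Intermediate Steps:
$E{\left(Y \right)} = Y + Y^{2}$
$W{\left(I \right)} = \frac{1}{7 + I}$
$w{\left(S,V \right)} = V + S V$
$w{\left(18,E{\left(3 \right)} \right)} + W{\left(2 \right)} = 3 \left(1 + 3\right) \left(1 + 18\right) + \frac{1}{7 + 2} = 3 \cdot 4 \cdot 19 + \frac{1}{9} = 12 \cdot 19 + \frac{1}{9} = 228 + \frac{1}{9} = \frac{2053}{9}$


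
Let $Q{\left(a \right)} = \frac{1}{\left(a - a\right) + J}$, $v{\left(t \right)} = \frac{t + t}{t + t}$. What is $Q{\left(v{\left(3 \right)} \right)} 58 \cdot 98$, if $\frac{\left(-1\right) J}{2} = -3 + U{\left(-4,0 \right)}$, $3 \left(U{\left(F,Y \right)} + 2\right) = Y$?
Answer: $\frac{2842}{5} \approx 568.4$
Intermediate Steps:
$U{\left(F,Y \right)} = -2 + \frac{Y}{3}$
$J = 10$ ($J = - 2 \left(-3 + \left(-2 + \frac{1}{3} \cdot 0\right)\right) = - 2 \left(-3 + \left(-2 + 0\right)\right) = - 2 \left(-3 - 2\right) = \left(-2\right) \left(-5\right) = 10$)
$v{\left(t \right)} = 1$ ($v{\left(t \right)} = \frac{2 t}{2 t} = 2 t \frac{1}{2 t} = 1$)
$Q{\left(a \right)} = \frac{1}{10}$ ($Q{\left(a \right)} = \frac{1}{\left(a - a\right) + 10} = \frac{1}{0 + 10} = \frac{1}{10}$)
$Q{\left(v{\left(3 \right)} \right)} 58 \cdot 98 = \frac{1}{10} \cdot 58 \cdot 98 = \frac{29}{5} \cdot 98 = \frac{2842}{5}$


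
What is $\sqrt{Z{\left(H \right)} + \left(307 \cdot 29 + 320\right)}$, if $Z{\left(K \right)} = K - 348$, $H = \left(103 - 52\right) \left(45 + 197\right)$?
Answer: $7 \sqrt{433} \approx 145.66$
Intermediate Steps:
$H = 12342$ ($H = 51 \cdot 242 = 12342$)
$Z{\left(K \right)} = -348 + K$
$\sqrt{Z{\left(H \right)} + \left(307 \cdot 29 + 320\right)} = \sqrt{\left(-348 + 12342\right) + \left(307 \cdot 29 + 320\right)} = \sqrt{11994 + \left(8903 + 320\right)} = \sqrt{11994 + 9223} = \sqrt{21217} = 7 \sqrt{433}$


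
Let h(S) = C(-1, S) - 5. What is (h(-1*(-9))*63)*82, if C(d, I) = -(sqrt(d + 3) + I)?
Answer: -72324 - 5166*sqrt(2) ≈ -79630.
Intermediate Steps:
C(d, I) = -I - sqrt(3 + d) (C(d, I) = -(sqrt(3 + d) + I) = -(I + sqrt(3 + d)) = -I - sqrt(3 + d))
h(S) = -5 - S - sqrt(2) (h(S) = (-S - sqrt(3 - 1)) - 5 = (-S - sqrt(2)) - 5 = -5 - S - sqrt(2))
(h(-1*(-9))*63)*82 = ((-5 - (-1)*(-9) - sqrt(2))*63)*82 = ((-5 - 1*9 - sqrt(2))*63)*82 = ((-5 - 9 - sqrt(2))*63)*82 = ((-14 - sqrt(2))*63)*82 = (-882 - 63*sqrt(2))*82 = -72324 - 5166*sqrt(2)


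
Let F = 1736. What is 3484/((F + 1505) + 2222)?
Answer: 3484/5463 ≈ 0.63774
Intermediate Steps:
3484/((F + 1505) + 2222) = 3484/((1736 + 1505) + 2222) = 3484/(3241 + 2222) = 3484/5463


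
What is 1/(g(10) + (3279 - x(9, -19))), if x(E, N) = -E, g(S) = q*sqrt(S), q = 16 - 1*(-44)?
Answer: 137/448956 - 5*sqrt(10)/897912 ≈ 0.00028754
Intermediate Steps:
q = 60 (q = 16 + 44 = 60)
g(S) = 60*sqrt(S)
1/(g(10) + (3279 - x(9, -19))) = 1/(60*sqrt(10) + (3279 - (-1)*9)) = 1/(60*sqrt(10) + (3279 - 1*(-9))) = 1/(60*sqrt(10) + (3279 + 9)) = 1/(60*sqrt(10) + 3288) = 1/(3288 + 60*sqrt(10))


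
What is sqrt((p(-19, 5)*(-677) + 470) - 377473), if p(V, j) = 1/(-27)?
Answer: 2*I*sqrt(7633803)/9 ≈ 613.99*I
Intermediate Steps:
p(V, j) = -1/27
sqrt((p(-19, 5)*(-677) + 470) - 377473) = sqrt((-1/27*(-677) + 470) - 377473) = sqrt((677/27 + 470) - 377473) = sqrt(13367/27 - 377473) = sqrt(-10178404/27) = 2*I*sqrt(7633803)/9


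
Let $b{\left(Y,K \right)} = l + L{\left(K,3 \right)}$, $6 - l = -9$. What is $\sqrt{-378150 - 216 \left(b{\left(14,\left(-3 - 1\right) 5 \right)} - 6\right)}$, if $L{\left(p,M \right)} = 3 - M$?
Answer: $i \sqrt{380094} \approx 616.52 i$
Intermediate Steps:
$l = 15$ ($l = 6 - -9 = 6 + 9 = 15$)
$b{\left(Y,K \right)} = 15$ ($b{\left(Y,K \right)} = 15 + \left(3 - 3\right) = 15 + 0 = 15$)
$\sqrt{-378150 - 216 \left(b{\left(14,\left(-3 - 1\right) 5 \right)} - 6\right)} = \sqrt{-378150 - 216 \left(15 - 6\right)} = \sqrt{-378150 - 1944} = \sqrt{-380094} = i \sqrt{380094}$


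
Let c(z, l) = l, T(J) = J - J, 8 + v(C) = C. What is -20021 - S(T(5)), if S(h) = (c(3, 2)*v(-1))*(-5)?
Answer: -20111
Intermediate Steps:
v(C) = -8 + C
T(J) = 0
S(h) = 90 (S(h) = (2*(-8 - 1))*(-5) = (2*(-9))*(-5) = -18*(-5) = 90)
-20021 - S(T(5)) = -20021 - 1*90 = -20021 - 90 = -20111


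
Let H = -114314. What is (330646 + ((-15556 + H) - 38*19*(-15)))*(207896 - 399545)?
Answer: -40554078294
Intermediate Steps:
(330646 + ((-15556 + H) - 38*19*(-15)))*(207896 - 399545) = (330646 + ((-15556 - 114314) - 38*19*(-15)))*(207896 - 399545) = (330646 + (-129870 - 722*(-15)))*(-191649) = (330646 + (-129870 + 10830))*(-191649) = (330646 - 119040)*(-191649) = 211606*(-191649) = -40554078294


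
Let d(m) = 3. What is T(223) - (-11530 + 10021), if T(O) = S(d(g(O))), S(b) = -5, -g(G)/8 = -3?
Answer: 1504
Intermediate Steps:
g(G) = 24 (g(G) = -8*(-3) = 24)
T(O) = -5
T(223) - (-11530 + 10021) = -5 - (-11530 + 10021) = -5 - 1*(-1509) = -5 + 1509 = 1504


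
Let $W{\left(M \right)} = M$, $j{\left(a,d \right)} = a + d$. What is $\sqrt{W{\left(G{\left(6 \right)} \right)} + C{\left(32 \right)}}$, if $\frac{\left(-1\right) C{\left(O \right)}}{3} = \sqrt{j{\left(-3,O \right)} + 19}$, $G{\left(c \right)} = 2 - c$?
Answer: $2 \sqrt{-1 - 3 \sqrt{3}} \approx 4.9784 i$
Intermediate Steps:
$C{\left(O \right)} = - 3 \sqrt{16 + O}$ ($C{\left(O \right)} = - 3 \sqrt{\left(-3 + O\right) + 19} = - 3 \sqrt{16 + O}$)
$\sqrt{W{\left(G{\left(6 \right)} \right)} + C{\left(32 \right)}} = \sqrt{\left(2 - 6\right) - 3 \sqrt{16 + 32}} = \sqrt{\left(2 - 6\right) - 3 \sqrt{48}} = \sqrt{-4 - 3 \cdot 4 \sqrt{3}} = \sqrt{-4 - 12 \sqrt{3}}$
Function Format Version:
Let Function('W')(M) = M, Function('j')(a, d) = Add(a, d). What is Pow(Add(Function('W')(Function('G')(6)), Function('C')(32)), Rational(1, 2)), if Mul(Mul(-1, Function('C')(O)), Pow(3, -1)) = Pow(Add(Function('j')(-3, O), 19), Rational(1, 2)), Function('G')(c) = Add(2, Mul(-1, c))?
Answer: Mul(2, Pow(Add(-1, Mul(-3, Pow(3, Rational(1, 2)))), Rational(1, 2))) ≈ Mul(4.9784, I)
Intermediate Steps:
Function('C')(O) = Mul(-3, Pow(Add(16, O), Rational(1, 2))) (Function('C')(O) = Mul(-3, Pow(Add(Add(-3, O), 19), Rational(1, 2))) = Mul(-3, Pow(Add(16, O), Rational(1, 2))))
Pow(Add(Function('W')(Function('G')(6)), Function('C')(32)), Rational(1, 2)) = Pow(Add(Add(2, Mul(-1, 6)), Mul(-3, Pow(Add(16, 32), Rational(1, 2)))), Rational(1, 2)) = Pow(Add(Add(2, -6), Mul(-3, Pow(48, Rational(1, 2)))), Rational(1, 2)) = Pow(Add(-4, Mul(-3, Mul(4, Pow(3, Rational(1, 2))))), Rational(1, 2)) = Pow(Add(-4, Mul(-12, Pow(3, Rational(1, 2)))), Rational(1, 2))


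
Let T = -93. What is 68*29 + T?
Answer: 1879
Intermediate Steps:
68*29 + T = 68*29 - 93 = 1972 - 93 = 1879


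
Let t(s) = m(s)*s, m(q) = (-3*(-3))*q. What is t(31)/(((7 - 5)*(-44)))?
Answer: -8649/88 ≈ -98.284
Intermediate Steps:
m(q) = 9*q
t(s) = 9*s**2 (t(s) = (9*s)*s = 9*s**2)
t(31)/(((7 - 5)*(-44))) = (9*31**2)/(((7 - 5)*(-44))) = (9*961)/((2*(-44))) = 8649/(-88) = 8649*(-1/88) = -8649/88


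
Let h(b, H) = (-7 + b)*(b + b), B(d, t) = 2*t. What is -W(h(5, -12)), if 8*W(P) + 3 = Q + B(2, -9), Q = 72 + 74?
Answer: -125/8 ≈ -15.625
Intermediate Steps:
h(b, H) = 2*b*(-7 + b) (h(b, H) = (-7 + b)*(2*b) = 2*b*(-7 + b))
Q = 146
W(P) = 125/8 (W(P) = -3/8 + (146 + 2*(-9))/8 = -3/8 + (146 - 18)/8 = -3/8 + (⅛)*128 = -3/8 + 16 = 125/8)
-W(h(5, -12)) = -1*125/8 = -125/8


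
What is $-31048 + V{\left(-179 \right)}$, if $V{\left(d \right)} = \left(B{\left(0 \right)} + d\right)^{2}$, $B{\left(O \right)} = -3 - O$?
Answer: $2076$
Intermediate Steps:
$V{\left(d \right)} = \left(-3 + d\right)^{2}$ ($V{\left(d \right)} = \left(\left(-3 - 0\right) + d\right)^{2} = \left(\left(-3 + 0\right) + d\right)^{2} = \left(-3 + d\right)^{2}$)
$-31048 + V{\left(-179 \right)} = -31048 + \left(-3 - 179\right)^{2} = -31048 + \left(-182\right)^{2} = -31048 + 33124 = 2076$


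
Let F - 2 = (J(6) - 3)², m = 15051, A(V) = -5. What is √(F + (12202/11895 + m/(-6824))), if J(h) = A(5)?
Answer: √106772000535696210/40585740 ≈ 8.0511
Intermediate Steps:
J(h) = -5
F = 66 (F = 2 + (-5 - 3)² = 2 + (-8)² = 2 + 64 = 66)
√(F + (12202/11895 + m/(-6824))) = √(66 + (12202/11895 + 15051/(-6824))) = √(66 + (12202*(1/11895) + 15051*(-1/6824))) = √(66 + (12202/11895 - 15051/6824)) = √(66 - 95765197/81171480) = √(5261552483/81171480) = √106772000535696210/40585740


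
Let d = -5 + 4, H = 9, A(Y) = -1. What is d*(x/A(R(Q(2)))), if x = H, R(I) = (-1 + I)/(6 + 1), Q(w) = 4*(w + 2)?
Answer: 9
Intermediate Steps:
Q(w) = 8 + 4*w (Q(w) = 4*(2 + w) = 8 + 4*w)
R(I) = -⅐ + I/7 (R(I) = (-1 + I)/7 = (-1 + I)*(⅐) = -⅐ + I/7)
x = 9
d = -1
d*(x/A(R(Q(2)))) = -9/(-1) = -9*(-1) = -1*(-9) = 9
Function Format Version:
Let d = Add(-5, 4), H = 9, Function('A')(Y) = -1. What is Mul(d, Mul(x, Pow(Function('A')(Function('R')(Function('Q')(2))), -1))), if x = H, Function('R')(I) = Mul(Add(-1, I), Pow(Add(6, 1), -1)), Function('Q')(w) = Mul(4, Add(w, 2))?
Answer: 9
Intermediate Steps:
Function('Q')(w) = Add(8, Mul(4, w)) (Function('Q')(w) = Mul(4, Add(2, w)) = Add(8, Mul(4, w)))
Function('R')(I) = Add(Rational(-1, 7), Mul(Rational(1, 7), I)) (Function('R')(I) = Mul(Add(-1, I), Pow(7, -1)) = Mul(Add(-1, I), Rational(1, 7)) = Add(Rational(-1, 7), Mul(Rational(1, 7), I)))
x = 9
d = -1
Mul(d, Mul(x, Pow(Function('A')(Function('R')(Function('Q')(2))), -1))) = Mul(-1, Mul(9, Pow(-1, -1))) = Mul(-1, Mul(9, -1)) = Mul(-1, -9) = 9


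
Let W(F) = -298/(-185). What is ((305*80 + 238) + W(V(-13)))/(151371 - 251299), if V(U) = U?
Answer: -569791/2310835 ≈ -0.24657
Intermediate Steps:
W(F) = 298/185 (W(F) = -298*(-1/185) = 298/185)
((305*80 + 238) + W(V(-13)))/(151371 - 251299) = ((305*80 + 238) + 298/185)/(151371 - 251299) = ((24400 + 238) + 298/185)/(-99928) = (24638 + 298/185)*(-1/99928) = (4558328/185)*(-1/99928) = -569791/2310835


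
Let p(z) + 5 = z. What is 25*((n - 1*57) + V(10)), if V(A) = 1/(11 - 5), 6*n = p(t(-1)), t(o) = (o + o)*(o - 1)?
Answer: -1425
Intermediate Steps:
t(o) = 2*o*(-1 + o) (t(o) = (2*o)*(-1 + o) = 2*o*(-1 + o))
p(z) = -5 + z
n = -⅙ (n = (-5 + 2*(-1)*(-1 - 1))/6 = (-5 + 2*(-1)*(-2))/6 = (-5 + 4)/6 = (⅙)*(-1) = -⅙ ≈ -0.16667)
V(A) = ⅙ (V(A) = 1/6 = ⅙)
25*((n - 1*57) + V(10)) = 25*((-⅙ - 1*57) + ⅙) = 25*((-⅙ - 57) + ⅙) = 25*(-343/6 + ⅙) = 25*(-57) = -1425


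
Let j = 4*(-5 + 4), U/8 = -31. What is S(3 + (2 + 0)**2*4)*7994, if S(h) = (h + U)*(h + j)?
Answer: -27459390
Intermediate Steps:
U = -248 (U = 8*(-31) = -248)
j = -4 (j = 4*(-1) = -4)
S(h) = (-248 + h)*(-4 + h) (S(h) = (h - 248)*(h - 4) = (-248 + h)*(-4 + h))
S(3 + (2 + 0)**2*4)*7994 = (992 + (3 + (2 + 0)**2*4)**2 - 252*(3 + (2 + 0)**2*4))*7994 = (992 + (3 + 2**2*4)**2 - 252*(3 + 2**2*4))*7994 = (992 + (3 + 4*4)**2 - 252*(3 + 4*4))*7994 = (992 + (3 + 16)**2 - 252*(3 + 16))*7994 = (992 + 19**2 - 252*19)*7994 = (992 + 361 - 4788)*7994 = -3435*7994 = -27459390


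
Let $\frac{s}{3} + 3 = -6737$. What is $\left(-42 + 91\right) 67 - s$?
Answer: $23503$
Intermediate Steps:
$s = -20220$ ($s = -9 + 3 \left(-6737\right) = -9 - 20211 = -20220$)
$\left(-42 + 91\right) 67 - s = \left(-42 + 91\right) 67 - -20220 = 49 \cdot 67 + 20220 = 3283 + 20220 = 23503$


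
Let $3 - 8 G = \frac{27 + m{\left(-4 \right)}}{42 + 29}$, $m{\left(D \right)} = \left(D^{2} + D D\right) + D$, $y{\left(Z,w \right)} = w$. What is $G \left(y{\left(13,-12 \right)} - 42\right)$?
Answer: $- \frac{2133}{142} \approx -15.021$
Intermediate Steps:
$m{\left(D \right)} = D + 2 D^{2}$ ($m{\left(D \right)} = \left(D^{2} + D^{2}\right) + D = 2 D^{2} + D = D + 2 D^{2}$)
$G = \frac{79}{284}$ ($G = \frac{3}{8} - \frac{\left(27 - 4 \left(1 + 2 \left(-4\right)\right)\right) \frac{1}{42 + 29}}{8} = \frac{3}{8} - \frac{\left(27 - 4 \left(1 - 8\right)\right) \frac{1}{71}}{8} = \frac{3}{8} - \frac{\left(27 - -28\right) \frac{1}{71}}{8} = \frac{3}{8} - \frac{\left(27 + 28\right) \frac{1}{71}}{8} = \frac{3}{8} - \frac{55 \cdot \frac{1}{71}}{8} = \frac{3}{8} - \frac{55}{568} = \frac{79}{284} \approx 0.27817$)
$G \left(y{\left(13,-12 \right)} - 42\right) = \frac{79 \left(-12 - 42\right)}{284} = \frac{79}{284} \left(-54\right) = - \frac{2133}{142}$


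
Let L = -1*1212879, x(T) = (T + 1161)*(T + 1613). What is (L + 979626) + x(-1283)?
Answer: -273513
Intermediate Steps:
x(T) = (1161 + T)*(1613 + T)
L = -1212879
(L + 979626) + x(-1283) = (-1212879 + 979626) + (1872693 + (-1283)² + 2774*(-1283)) = -233253 + (1872693 + 1646089 - 3559042) = -233253 - 40260 = -273513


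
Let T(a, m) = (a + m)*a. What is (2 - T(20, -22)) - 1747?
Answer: -1705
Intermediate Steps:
T(a, m) = a*(a + m)
(2 - T(20, -22)) - 1747 = (2 - 20*(20 - 22)) - 1747 = (2 - 20*(-2)) - 1747 = (2 - 1*(-40)) - 1747 = (2 + 40) - 1747 = 42 - 1747 = -1705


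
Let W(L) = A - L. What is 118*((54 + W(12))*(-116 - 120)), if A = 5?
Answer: -1308856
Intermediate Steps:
W(L) = 5 - L
118*((54 + W(12))*(-116 - 120)) = 118*((54 + (5 - 1*12))*(-116 - 120)) = 118*((54 + (5 - 12))*(-236)) = 118*((54 - 7)*(-236)) = 118*(47*(-236)) = 118*(-11092) = -1308856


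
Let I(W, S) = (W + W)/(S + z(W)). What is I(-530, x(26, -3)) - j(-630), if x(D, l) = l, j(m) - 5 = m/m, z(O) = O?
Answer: -2138/533 ≈ -4.0113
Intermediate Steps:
j(m) = 6 (j(m) = 5 + m/m = 5 + 1 = 6)
I(W, S) = 2*W/(S + W) (I(W, S) = (W + W)/(S + W) = (2*W)/(S + W) = 2*W/(S + W))
I(-530, x(26, -3)) - j(-630) = 2*(-530)/(-3 - 530) - 1*6 = 2*(-530)/(-533) - 6 = 2*(-530)*(-1/533) - 6 = 1060/533 - 6 = -2138/533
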